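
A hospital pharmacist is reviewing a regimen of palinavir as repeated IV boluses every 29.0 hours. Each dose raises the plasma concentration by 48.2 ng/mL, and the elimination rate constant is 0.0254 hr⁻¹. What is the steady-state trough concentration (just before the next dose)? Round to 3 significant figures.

44.3 ng/mL

Fraction remaining after one interval: e^(−kτ) = e^(−0.02540 × 29.0) = 0.4787
R = 1 / (1 − 0.4787) = 1.918
Css,max = 48.2 × 1.918 = 92.47 ng/mL
Css,min = Css,max × e^(−kτ) = 92.47 × 0.4787 ≈ 44.3 ng/mL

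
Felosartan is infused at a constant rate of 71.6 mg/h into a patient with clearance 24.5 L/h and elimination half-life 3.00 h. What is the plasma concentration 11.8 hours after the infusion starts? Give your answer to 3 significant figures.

2.73 mg/L

Css = rate / CL = 71.6 / 24.5 = 2.922 mg/L
k = ln 2 / 3.00 = 0.2310 h⁻¹
C(t) = Css (1 − e^(−kt)) = 2.922 × (1 − e^(−2.726)) = 2.922 × 0.9345 ≈ 2.73 mg/L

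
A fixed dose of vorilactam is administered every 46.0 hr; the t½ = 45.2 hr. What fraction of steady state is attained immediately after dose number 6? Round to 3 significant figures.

k = ln 2 / 45.2 = 0.01534 hr⁻¹
f_n = 1 − e^(−nkτ) = 1 − e^(−6 × 0.01534 × 46.0) = 1 − e^(−4.232) = 1 − 0.01452 ≈ 0.985

0.985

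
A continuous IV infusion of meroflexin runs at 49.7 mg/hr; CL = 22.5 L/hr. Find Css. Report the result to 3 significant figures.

Css = infusion rate / CL = 49.7 / 22.5 ≈ 2.21 mg/L

2.21 mg/L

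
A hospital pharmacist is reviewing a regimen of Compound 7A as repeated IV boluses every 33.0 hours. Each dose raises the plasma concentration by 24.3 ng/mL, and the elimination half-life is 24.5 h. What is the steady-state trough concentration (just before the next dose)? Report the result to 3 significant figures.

15.7 ng/mL

k = ln 2 / 24.5 = 0.02829 h⁻¹
Fraction remaining after one interval: e^(−kτ) = e^(−0.02829 × 33.0) = 0.3931
R = 1 / (1 − 0.3931) = 1.648
Css,max = 24.3 × 1.648 = 40.04 ng/mL
Css,min = Css,max × e^(−kτ) = 40.04 × 0.3931 ≈ 15.7 ng/mL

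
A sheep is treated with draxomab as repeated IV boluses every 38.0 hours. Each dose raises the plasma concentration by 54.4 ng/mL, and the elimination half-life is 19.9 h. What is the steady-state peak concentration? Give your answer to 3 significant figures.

74.1 ng/mL

k = ln 2 / 19.9 = 0.03483 h⁻¹
Fraction remaining after one interval: e^(−kτ) = e^(−0.03483 × 38.0) = 0.2662
R = 1 / (1 − 0.2662) = 1.363
Css,max = 54.4 × 1.363 ≈ 74.1 ng/mL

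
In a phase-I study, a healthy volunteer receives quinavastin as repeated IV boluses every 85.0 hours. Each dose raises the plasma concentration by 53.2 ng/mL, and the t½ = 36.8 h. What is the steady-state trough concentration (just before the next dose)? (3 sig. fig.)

13.4 ng/mL

k = ln 2 / 36.8 = 0.01884 h⁻¹
Fraction remaining after one interval: e^(−kτ) = e^(−0.01884 × 85.0) = 0.2017
R = 1 / (1 − 0.2017) = 1.253
Css,max = 53.2 × 1.253 = 66.64 ng/mL
Css,min = Css,max × e^(−kτ) = 66.64 × 0.2017 ≈ 13.4 ng/mL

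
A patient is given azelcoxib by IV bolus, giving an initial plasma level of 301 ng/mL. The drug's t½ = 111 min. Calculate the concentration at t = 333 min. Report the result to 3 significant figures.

37.6 ng/mL

k = ln 2 / 111 = 0.006245 min⁻¹
C(t) = C₀ e^(−kt) = 301 × e^(−0.006245 × 333) = 301 × e^(−2.079) = 301 × 0.1250 ≈ 37.6 ng/mL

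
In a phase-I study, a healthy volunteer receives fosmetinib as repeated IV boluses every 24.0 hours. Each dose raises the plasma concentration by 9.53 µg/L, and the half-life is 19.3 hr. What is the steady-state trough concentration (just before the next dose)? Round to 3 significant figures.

6.97 µg/L

k = ln 2 / 19.3 = 0.03591 hr⁻¹
Fraction remaining after one interval: e^(−kτ) = e^(−0.03591 × 24.0) = 0.4223
R = 1 / (1 − 0.4223) = 1.731
Css,max = 9.53 × 1.731 = 16.50 µg/L
Css,min = Css,max × e^(−kτ) = 16.50 × 0.4223 ≈ 6.97 µg/L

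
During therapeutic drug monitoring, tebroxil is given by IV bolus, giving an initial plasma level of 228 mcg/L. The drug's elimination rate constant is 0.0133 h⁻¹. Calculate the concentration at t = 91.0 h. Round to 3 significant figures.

68.0 mcg/L

C(t) = C₀ e^(−kt) = 228 × e^(−0.01330 × 91.0) = 228 × e^(−1.210) = 228 × 0.2981 ≈ 68.0 mcg/L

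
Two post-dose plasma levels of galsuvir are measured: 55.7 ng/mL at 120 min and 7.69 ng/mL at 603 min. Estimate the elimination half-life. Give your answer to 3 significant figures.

k = ln(C₁/C₂) / (t₂ − t₁) = ln(55.7/7.69) / (603 − 120)
  = 1.980 / 483.0 = 0.004100 min⁻¹
t½ = ln 2 / k = ln 2 / 0.004100 ≈ 169 minutes

169 minutes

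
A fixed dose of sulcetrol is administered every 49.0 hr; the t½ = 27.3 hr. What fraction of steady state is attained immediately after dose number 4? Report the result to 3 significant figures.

0.993

k = ln 2 / 27.3 = 0.02539 hr⁻¹
f_n = 1 − e^(−nkτ) = 1 − e^(−4 × 0.02539 × 49.0) = 1 − e^(−4.976) = 1 − 0.006899 ≈ 0.993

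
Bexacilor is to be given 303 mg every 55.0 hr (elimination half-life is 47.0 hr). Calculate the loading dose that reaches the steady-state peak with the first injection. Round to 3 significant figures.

k = ln 2 / 47.0 = 0.01475 hr⁻¹
Accumulation ratio R = 1 / (1 − e^(−kτ)) = 1 / (1 − e^(−0.01475×55.0)) = 1 / (1 − 0.4444) = 1.800
Loading dose = maintenance dose × R = 303 × 1.800 ≈ 545 mg

545 mg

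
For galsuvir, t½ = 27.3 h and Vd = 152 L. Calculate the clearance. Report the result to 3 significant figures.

3.86 L/h

k = ln 2 / t½ = ln 2 / 27.3 = 0.02539 h⁻¹
CL = k · V = 0.02539 × 152 ≈ 3.86 L/h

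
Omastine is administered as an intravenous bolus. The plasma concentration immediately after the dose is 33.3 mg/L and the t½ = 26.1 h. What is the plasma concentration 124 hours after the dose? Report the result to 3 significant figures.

1.24 mg/L

k = ln 2 / 26.1 = 0.02656 h⁻¹
C(t) = C₀ e^(−kt) = 33.3 × e^(−0.02656 × 124) = 33.3 × e^(−3.293) = 33.3 × 0.03714 ≈ 1.24 mg/L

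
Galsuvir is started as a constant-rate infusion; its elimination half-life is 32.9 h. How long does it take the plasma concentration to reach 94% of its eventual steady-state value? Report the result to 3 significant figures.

k = ln 2 / 32.9 = 0.02107 h⁻¹
f = 1 − e^(−kt)  ⇒  t = −ln(1 − f) / k
t = −ln(1 − 0.94) / 0.02107 = 2.813 / 0.02107 ≈ 134 hours

134 hours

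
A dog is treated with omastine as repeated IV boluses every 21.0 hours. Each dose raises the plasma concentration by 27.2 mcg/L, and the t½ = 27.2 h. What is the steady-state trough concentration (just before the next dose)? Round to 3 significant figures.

38.4 mcg/L

k = ln 2 / 27.2 = 0.02548 h⁻¹
Fraction remaining after one interval: e^(−kτ) = e^(−0.02548 × 21.0) = 0.5856
R = 1 / (1 − 0.5856) = 2.413
Css,max = 27.2 × 2.413 = 65.63 mcg/L
Css,min = Css,max × e^(−kτ) = 65.63 × 0.5856 ≈ 38.4 mcg/L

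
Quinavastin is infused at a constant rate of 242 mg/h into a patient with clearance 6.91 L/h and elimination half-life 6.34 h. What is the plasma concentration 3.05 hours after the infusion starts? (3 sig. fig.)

9.93 µg/mL

Css = rate / CL = 242 / 6.91 = 35.02 µg/mL
k = ln 2 / 6.34 = 0.1093 h⁻¹
C(t) = Css (1 − e^(−kt)) = 35.02 × (1 − e^(−0.3335)) = 35.02 × 0.2836 ≈ 9.93 µg/mL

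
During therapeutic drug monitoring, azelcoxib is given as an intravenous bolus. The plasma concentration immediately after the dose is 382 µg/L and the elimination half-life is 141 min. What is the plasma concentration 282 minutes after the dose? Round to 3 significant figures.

k = ln 2 / 141 = 0.004916 min⁻¹
C(t) = C₀ e^(−kt) = 382 × e^(−0.004916 × 282) = 382 × e^(−1.386) = 382 × 0.2500 ≈ 95.5 µg/L

95.5 µg/L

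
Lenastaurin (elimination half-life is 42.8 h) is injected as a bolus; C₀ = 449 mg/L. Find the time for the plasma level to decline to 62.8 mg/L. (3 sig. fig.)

121 hours

k = ln 2 / 42.8 = 0.01620 h⁻¹
C(t) = C₀ e^(−kt)  ⇒  t = ln(C₀/C) / k
t = ln(449/62.8) / 0.01620 = 1.967 / 0.01620 ≈ 121 hours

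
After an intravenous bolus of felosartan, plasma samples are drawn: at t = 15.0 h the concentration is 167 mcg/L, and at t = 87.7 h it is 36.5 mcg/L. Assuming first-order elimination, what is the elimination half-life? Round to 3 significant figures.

k = ln(C₁/C₂) / (t₂ − t₁) = ln(167/36.5) / (87.7 − 15.0)
  = 1.521 / 72.70 = 0.02092 h⁻¹
t½ = ln 2 / k = ln 2 / 0.02092 ≈ 33.1 hours

33.1 hours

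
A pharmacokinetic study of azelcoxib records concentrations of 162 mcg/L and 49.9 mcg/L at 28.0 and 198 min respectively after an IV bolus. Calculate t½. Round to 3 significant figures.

k = ln(C₁/C₂) / (t₂ − t₁) = ln(162/49.9) / (198 − 28.0)
  = 1.178 / 170.0 = 0.006927 min⁻¹
t½ = ln 2 / k = ln 2 / 0.006927 ≈ 100 minutes

100 minutes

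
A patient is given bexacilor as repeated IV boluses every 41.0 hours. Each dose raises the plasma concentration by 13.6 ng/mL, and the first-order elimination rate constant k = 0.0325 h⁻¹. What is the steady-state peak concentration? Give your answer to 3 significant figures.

Fraction remaining after one interval: e^(−kτ) = e^(−0.03250 × 41.0) = 0.2638
R = 1 / (1 − 0.2638) = 1.358
Css,max = 13.6 × 1.358 ≈ 18.5 ng/mL

18.5 ng/mL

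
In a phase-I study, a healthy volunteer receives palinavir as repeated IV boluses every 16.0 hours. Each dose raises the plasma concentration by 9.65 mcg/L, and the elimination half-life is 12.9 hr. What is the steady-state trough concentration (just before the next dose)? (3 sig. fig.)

k = ln 2 / 12.9 = 0.05373 hr⁻¹
Fraction remaining after one interval: e^(−kτ) = e^(−0.05373 × 16.0) = 0.4233
R = 1 / (1 − 0.4233) = 1.734
Css,max = 9.65 × 1.734 = 16.73 mcg/L
Css,min = Css,max × e^(−kτ) = 16.73 × 0.4233 ≈ 7.08 mcg/L

7.08 mcg/L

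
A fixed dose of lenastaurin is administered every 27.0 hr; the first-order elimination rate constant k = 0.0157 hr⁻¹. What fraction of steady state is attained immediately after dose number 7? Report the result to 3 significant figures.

0.949

f_n = 1 − e^(−nkτ) = 1 − e^(−7 × 0.01570 × 27.0) = 1 − e^(−2.967) = 1 − 0.05144 ≈ 0.949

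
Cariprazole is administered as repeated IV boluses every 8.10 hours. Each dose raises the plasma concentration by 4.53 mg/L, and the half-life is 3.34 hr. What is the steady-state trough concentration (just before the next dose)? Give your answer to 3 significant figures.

k = ln 2 / 3.34 = 0.2075 hr⁻¹
Fraction remaining after one interval: e^(−kτ) = e^(−0.2075 × 8.10) = 0.1862
R = 1 / (1 − 0.1862) = 1.229
Css,max = 4.53 × 1.229 = 5.566 mg/L
Css,min = Css,max × e^(−kτ) = 5.566 × 0.1862 ≈ 1.04 mg/L

1.04 mg/L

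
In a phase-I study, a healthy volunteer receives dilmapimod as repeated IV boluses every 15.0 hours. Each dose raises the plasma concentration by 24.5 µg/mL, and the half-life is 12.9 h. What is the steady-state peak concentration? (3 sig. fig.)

k = ln 2 / 12.9 = 0.05373 h⁻¹
Fraction remaining after one interval: e^(−kτ) = e^(−0.05373 × 15.0) = 0.4466
R = 1 / (1 − 0.4466) = 1.807
Css,max = 24.5 × 1.807 ≈ 44.3 µg/mL

44.3 µg/mL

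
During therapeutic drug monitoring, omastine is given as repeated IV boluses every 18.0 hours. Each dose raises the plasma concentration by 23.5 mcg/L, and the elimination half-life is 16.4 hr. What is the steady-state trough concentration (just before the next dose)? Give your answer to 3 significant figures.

k = ln 2 / 16.4 = 0.04227 hr⁻¹
Fraction remaining after one interval: e^(−kτ) = e^(−0.04227 × 18.0) = 0.4673
R = 1 / (1 − 0.4673) = 1.877
Css,max = 23.5 × 1.877 = 44.12 mcg/L
Css,min = Css,max × e^(−kτ) = 44.12 × 0.4673 ≈ 20.6 mcg/L

20.6 mcg/L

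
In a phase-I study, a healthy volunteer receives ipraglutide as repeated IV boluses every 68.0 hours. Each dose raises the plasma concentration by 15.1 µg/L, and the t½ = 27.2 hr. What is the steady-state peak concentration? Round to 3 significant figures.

18.3 µg/L

k = ln 2 / 27.2 = 0.02548 hr⁻¹
Fraction remaining after one interval: e^(−kτ) = e^(−0.02548 × 68.0) = 0.1768
R = 1 / (1 − 0.1768) = 1.215
Css,max = 15.1 × 1.215 ≈ 18.3 µg/L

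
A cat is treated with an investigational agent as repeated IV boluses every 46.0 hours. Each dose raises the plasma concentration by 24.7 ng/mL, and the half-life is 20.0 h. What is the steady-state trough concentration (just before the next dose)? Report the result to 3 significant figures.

k = ln 2 / 20.0 = 0.03466 h⁻¹
Fraction remaining after one interval: e^(−kτ) = e^(−0.03466 × 46.0) = 0.2031
R = 1 / (1 − 0.2031) = 1.255
Css,max = 24.7 × 1.255 = 30.99 ng/mL
Css,min = Css,max × e^(−kτ) = 30.99 × 0.2031 ≈ 6.29 ng/mL

6.29 ng/mL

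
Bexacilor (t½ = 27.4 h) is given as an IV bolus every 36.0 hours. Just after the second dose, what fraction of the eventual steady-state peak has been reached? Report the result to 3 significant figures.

0.838

k = ln 2 / 27.4 = 0.02530 h⁻¹
f_n = 1 − e^(−nkτ) = 1 − e^(−2 × 0.02530 × 36.0) = 1 − e^(−1.821) = 1 − 0.1618 ≈ 0.838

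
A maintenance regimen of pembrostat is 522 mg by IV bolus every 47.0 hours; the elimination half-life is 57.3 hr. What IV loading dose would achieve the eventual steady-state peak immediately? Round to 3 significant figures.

k = ln 2 / 57.3 = 0.01210 hr⁻¹
Accumulation ratio R = 1 / (1 − e^(−kτ)) = 1 / (1 − e^(−0.01210×47.0)) = 1 / (1 − 0.5663) = 2.306
Loading dose = maintenance dose × R = 522 × 2.306 ≈ 1200 mg

1200 mg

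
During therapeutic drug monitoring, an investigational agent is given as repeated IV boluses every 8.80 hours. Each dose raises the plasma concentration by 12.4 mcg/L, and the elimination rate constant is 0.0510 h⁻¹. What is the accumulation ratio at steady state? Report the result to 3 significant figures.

2.77

Fraction remaining after one interval: e^(−kτ) = e^(−0.05100 × 8.80) = 0.6384
R = 1 / (1 − 0.6384) = 1 / 0.3616 ≈ 2.77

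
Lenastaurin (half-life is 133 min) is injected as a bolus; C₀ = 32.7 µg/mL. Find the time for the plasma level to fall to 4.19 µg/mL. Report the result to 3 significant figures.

k = ln 2 / 133 = 0.005212 min⁻¹
C(t) = C₀ e^(−kt)  ⇒  t = ln(C₀/C) / k
t = ln(32.7/4.19) / 0.005212 = 2.055 / 0.005212 ≈ 394 minutes

394 minutes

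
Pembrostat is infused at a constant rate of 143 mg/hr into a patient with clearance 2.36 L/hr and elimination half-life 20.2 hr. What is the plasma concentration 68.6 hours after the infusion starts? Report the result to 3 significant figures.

Css = rate / CL = 143 / 2.36 = 60.59 mg/L
k = ln 2 / 20.2 = 0.03431 hr⁻¹
C(t) = Css (1 − e^(−kt)) = 60.59 × (1 − e^(−2.354)) = 60.59 × 0.9050 ≈ 54.8 mg/L

54.8 mg/L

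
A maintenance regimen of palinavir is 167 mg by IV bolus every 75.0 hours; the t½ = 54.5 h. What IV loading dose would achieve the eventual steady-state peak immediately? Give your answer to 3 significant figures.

k = ln 2 / 54.5 = 0.01272 h⁻¹
Accumulation ratio R = 1 / (1 − e^(−kτ)) = 1 / (1 − e^(−0.01272×75.0)) = 1 / (1 − 0.3852) = 1.627
Loading dose = maintenance dose × R = 167 × 1.627 ≈ 272 mg

272 mg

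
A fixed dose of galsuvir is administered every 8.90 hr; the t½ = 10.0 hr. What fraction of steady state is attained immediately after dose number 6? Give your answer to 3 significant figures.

0.975

k = ln 2 / 10.0 = 0.06931 hr⁻¹
f_n = 1 − e^(−nkτ) = 1 − e^(−6 × 0.06931 × 8.90) = 1 − e^(−3.701) = 1 − 0.02469 ≈ 0.975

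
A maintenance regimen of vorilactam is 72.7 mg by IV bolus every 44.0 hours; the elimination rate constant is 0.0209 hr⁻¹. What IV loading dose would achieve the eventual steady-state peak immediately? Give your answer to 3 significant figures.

Accumulation ratio R = 1 / (1 − e^(−kτ)) = 1 / (1 − e^(−0.02090×44.0)) = 1 / (1 − 0.3987) = 1.663
Loading dose = maintenance dose × R = 72.7 × 1.663 ≈ 121 mg

121 mg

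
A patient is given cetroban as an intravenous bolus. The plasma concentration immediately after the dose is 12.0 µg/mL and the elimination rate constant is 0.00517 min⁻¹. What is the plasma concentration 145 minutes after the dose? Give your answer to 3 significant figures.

5.67 µg/mL

C(t) = C₀ e^(−kt) = 12.0 × e^(−0.005170 × 145) = 12.0 × e^(−0.7497) = 12.0 × 0.4725 ≈ 5.67 µg/mL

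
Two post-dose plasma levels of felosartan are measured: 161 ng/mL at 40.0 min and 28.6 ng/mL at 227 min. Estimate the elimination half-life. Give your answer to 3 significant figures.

k = ln(C₁/C₂) / (t₂ − t₁) = ln(161/28.6) / (227 − 40.0)
  = 1.728 / 187.0 = 0.009241 min⁻¹
t½ = ln 2 / k = ln 2 / 0.009241 ≈ 75.0 minutes

75.0 minutes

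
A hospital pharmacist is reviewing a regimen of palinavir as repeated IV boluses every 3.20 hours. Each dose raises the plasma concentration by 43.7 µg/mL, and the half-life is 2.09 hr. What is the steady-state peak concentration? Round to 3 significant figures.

66.8 µg/mL

k = ln 2 / 2.09 = 0.3316 hr⁻¹
Fraction remaining after one interval: e^(−kτ) = e^(−0.3316 × 3.20) = 0.3460
R = 1 / (1 − 0.3460) = 1.529
Css,max = 43.7 × 1.529 ≈ 66.8 µg/mL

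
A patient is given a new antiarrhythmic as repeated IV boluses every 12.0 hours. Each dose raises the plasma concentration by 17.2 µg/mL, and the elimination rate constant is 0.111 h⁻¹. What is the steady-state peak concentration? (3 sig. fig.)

23.4 µg/mL

Fraction remaining after one interval: e^(−kτ) = e^(−0.1110 × 12.0) = 0.2639
R = 1 / (1 − 0.2639) = 1.359
Css,max = 17.2 × 1.359 ≈ 23.4 µg/mL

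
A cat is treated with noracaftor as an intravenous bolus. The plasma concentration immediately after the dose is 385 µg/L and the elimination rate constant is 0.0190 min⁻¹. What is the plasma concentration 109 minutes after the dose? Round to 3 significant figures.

48.5 µg/L

C(t) = C₀ e^(−kt) = 385 × e^(−0.01900 × 109) = 385 × e^(−2.071) = 385 × 0.1261 ≈ 48.5 µg/L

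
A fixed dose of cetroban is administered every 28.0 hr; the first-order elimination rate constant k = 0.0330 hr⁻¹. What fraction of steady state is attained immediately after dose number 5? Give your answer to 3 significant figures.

f_n = 1 − e^(−nkτ) = 1 − e^(−5 × 0.03300 × 28.0) = 1 − e^(−4.620) = 1 − 0.009853 ≈ 0.990

0.990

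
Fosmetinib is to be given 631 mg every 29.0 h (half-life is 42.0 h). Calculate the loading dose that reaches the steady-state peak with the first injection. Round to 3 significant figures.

1660 mg

k = ln 2 / 42.0 = 0.01650 h⁻¹
Accumulation ratio R = 1 / (1 − e^(−kτ)) = 1 / (1 − e^(−0.01650×29.0)) = 1 / (1 − 0.6196) = 2.629
Loading dose = maintenance dose × R = 631 × 2.629 ≈ 1660 mg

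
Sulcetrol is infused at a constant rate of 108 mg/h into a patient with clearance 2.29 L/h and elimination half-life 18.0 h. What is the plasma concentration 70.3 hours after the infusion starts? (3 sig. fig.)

Css = rate / CL = 108 / 2.29 = 47.16 mg/L
k = ln 2 / 18.0 = 0.03851 h⁻¹
C(t) = Css (1 − e^(−kt)) = 47.16 × (1 − e^(−2.707)) = 47.16 × 0.9333 ≈ 44.0 mg/L

44.0 mg/L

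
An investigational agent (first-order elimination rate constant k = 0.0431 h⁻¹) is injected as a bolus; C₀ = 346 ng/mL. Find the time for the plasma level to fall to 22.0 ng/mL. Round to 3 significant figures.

C(t) = C₀ e^(−kt)  ⇒  t = ln(C₀/C) / k
t = ln(346/22.0) / 0.04310 = 2.755 / 0.04310 ≈ 63.9 hours

63.9 hours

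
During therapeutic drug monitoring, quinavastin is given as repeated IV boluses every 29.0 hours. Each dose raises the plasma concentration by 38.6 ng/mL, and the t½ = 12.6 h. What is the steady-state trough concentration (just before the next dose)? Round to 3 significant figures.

9.82 ng/mL

k = ln 2 / 12.6 = 0.05501 h⁻¹
Fraction remaining after one interval: e^(−kτ) = e^(−0.05501 × 29.0) = 0.2028
R = 1 / (1 − 0.2028) = 1.254
Css,max = 38.6 × 1.254 = 48.42 ng/mL
Css,min = Css,max × e^(−kτ) = 48.42 × 0.2028 ≈ 9.82 ng/mL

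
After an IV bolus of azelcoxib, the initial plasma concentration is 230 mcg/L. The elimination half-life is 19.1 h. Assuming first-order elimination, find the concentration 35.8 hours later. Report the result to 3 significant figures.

62.7 mcg/L

k = ln 2 / 19.1 = 0.03629 h⁻¹
C(t) = C₀ e^(−kt) = 230 × e^(−0.03629 × 35.8) = 230 × e^(−1.299) = 230 × 0.2728 ≈ 62.7 mcg/L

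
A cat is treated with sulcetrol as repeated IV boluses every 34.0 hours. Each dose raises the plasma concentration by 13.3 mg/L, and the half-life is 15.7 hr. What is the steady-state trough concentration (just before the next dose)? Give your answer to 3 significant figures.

3.81 mg/L

k = ln 2 / 15.7 = 0.04415 hr⁻¹
Fraction remaining after one interval: e^(−kτ) = e^(−0.04415 × 34.0) = 0.2229
R = 1 / (1 − 0.2229) = 1.287
Css,max = 13.3 × 1.287 = 17.11 mg/L
Css,min = Css,max × e^(−kτ) = 17.11 × 0.2229 ≈ 3.81 mg/L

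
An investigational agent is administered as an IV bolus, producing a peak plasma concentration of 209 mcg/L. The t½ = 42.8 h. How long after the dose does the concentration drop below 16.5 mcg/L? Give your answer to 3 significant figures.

k = ln 2 / 42.8 = 0.01620 h⁻¹
C(t) = C₀ e^(−kt)  ⇒  t = ln(C₀/C) / k
t = ln(209/16.5) / 0.01620 = 2.539 / 0.01620 ≈ 157 hours

157 hours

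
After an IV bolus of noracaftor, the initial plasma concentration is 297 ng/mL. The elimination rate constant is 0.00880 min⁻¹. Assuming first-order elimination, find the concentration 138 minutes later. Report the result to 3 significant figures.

C(t) = C₀ e^(−kt) = 297 × e^(−0.008800 × 138) = 297 × e^(−1.214) = 297 × 0.2969 ≈ 88.2 ng/mL

88.2 ng/mL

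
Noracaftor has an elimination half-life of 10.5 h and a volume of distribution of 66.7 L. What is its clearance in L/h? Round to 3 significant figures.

k = ln 2 / t½ = ln 2 / 10.5 = 0.06601 h⁻¹
CL = k · V = 0.06601 × 66.7 ≈ 4.40 L/h

4.40 L/h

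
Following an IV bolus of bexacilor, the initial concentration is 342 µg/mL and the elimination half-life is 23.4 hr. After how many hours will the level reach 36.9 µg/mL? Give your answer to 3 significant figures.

75.2 hours

k = ln 2 / 23.4 = 0.02962 hr⁻¹
C(t) = C₀ e^(−kt)  ⇒  t = ln(C₀/C) / k
t = ln(342/36.9) / 0.02962 = 2.227 / 0.02962 ≈ 75.2 hours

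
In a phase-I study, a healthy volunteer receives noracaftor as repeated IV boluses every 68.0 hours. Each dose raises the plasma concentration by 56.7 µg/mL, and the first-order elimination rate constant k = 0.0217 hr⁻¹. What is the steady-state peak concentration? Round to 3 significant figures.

73.5 µg/mL

Fraction remaining after one interval: e^(−kτ) = e^(−0.02170 × 68.0) = 0.2286
R = 1 / (1 − 0.2286) = 1.296
Css,max = 56.7 × 1.296 ≈ 73.5 µg/mL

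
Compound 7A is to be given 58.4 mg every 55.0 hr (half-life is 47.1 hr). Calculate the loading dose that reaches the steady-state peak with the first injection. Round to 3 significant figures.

105 mg

k = ln 2 / 47.1 = 0.01472 hr⁻¹
Accumulation ratio R = 1 / (1 − e^(−kτ)) = 1 / (1 − e^(−0.01472×55.0)) = 1 / (1 − 0.4451) = 1.802
Loading dose = maintenance dose × R = 58.4 × 1.802 ≈ 105 mg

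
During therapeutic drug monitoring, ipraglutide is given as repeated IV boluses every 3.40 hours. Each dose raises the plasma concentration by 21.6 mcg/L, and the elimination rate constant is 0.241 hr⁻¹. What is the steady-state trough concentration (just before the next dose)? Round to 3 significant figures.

17.0 mcg/L

Fraction remaining after one interval: e^(−kτ) = e^(−0.2410 × 3.40) = 0.4407
R = 1 / (1 − 0.4407) = 1.788
Css,max = 21.6 × 1.788 = 38.62 mcg/L
Css,min = Css,max × e^(−kτ) = 38.62 × 0.4407 ≈ 17.0 mcg/L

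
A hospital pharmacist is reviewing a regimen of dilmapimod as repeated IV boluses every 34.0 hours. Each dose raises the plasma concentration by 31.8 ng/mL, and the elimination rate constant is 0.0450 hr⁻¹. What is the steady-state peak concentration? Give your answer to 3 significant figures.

Fraction remaining after one interval: e^(−kτ) = e^(−0.04500 × 34.0) = 0.2165
R = 1 / (1 − 0.2165) = 1.276
Css,max = 31.8 × 1.276 ≈ 40.6 ng/mL

40.6 ng/mL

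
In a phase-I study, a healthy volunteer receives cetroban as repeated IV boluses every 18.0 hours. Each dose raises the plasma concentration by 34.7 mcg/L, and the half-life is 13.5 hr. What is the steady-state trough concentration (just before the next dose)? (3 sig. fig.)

k = ln 2 / 13.5 = 0.05134 hr⁻¹
Fraction remaining after one interval: e^(−kτ) = e^(−0.05134 × 18.0) = 0.3969
R = 1 / (1 − 0.3969) = 1.658
Css,max = 34.7 × 1.658 = 57.53 mcg/L
Css,min = Css,max × e^(−kτ) = 57.53 × 0.3969 ≈ 22.8 mcg/L

22.8 mcg/L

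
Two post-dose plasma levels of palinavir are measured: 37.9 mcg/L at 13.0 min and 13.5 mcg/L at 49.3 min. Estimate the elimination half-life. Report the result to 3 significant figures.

24.4 minutes

k = ln(C₁/C₂) / (t₂ − t₁) = ln(37.9/13.5) / (49.3 − 13.0)
  = 1.032 / 36.30 = 0.02844 min⁻¹
t½ = ln 2 / k = ln 2 / 0.02844 ≈ 24.4 minutes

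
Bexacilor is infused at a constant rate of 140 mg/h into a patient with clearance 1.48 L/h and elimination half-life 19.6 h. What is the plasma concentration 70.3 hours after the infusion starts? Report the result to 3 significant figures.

86.7 µg/mL

Css = rate / CL = 140 / 1.48 = 94.59 µg/mL
k = ln 2 / 19.6 = 0.03536 h⁻¹
C(t) = Css (1 − e^(−kt)) = 94.59 × (1 − e^(−2.486)) = 94.59 × 0.9168 ≈ 86.7 µg/mL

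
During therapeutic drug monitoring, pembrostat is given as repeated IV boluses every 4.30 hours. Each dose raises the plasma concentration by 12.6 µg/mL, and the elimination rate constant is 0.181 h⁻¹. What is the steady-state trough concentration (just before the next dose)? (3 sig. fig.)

Fraction remaining after one interval: e^(−kτ) = e^(−0.1810 × 4.30) = 0.4592
R = 1 / (1 − 0.4592) = 1.849
Css,max = 12.6 × 1.849 = 23.30 µg/mL
Css,min = Css,max × e^(−kτ) = 23.30 × 0.4592 ≈ 10.7 µg/mL

10.7 µg/mL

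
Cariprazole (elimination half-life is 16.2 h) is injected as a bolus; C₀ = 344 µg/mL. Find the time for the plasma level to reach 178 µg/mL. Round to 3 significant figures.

k = ln 2 / 16.2 = 0.04279 h⁻¹
C(t) = C₀ e^(−kt)  ⇒  t = ln(C₀/C) / k
t = ln(344/178) / 0.04279 = 0.6589 / 0.04279 ≈ 15.4 hours

15.4 hours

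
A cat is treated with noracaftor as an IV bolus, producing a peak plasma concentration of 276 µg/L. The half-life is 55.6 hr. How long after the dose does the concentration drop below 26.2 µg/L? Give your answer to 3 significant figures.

189 hours

k = ln 2 / 55.6 = 0.01247 hr⁻¹
C(t) = C₀ e^(−kt)  ⇒  t = ln(C₀/C) / k
t = ln(276/26.2) / 0.01247 = 2.355 / 0.01247 ≈ 189 hours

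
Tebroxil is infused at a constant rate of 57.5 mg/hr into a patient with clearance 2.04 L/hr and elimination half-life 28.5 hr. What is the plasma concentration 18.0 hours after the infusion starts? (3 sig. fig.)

9.99 µg/mL

Css = rate / CL = 57.5 / 2.04 = 28.19 µg/mL
k = ln 2 / 28.5 = 0.02432 hr⁻¹
C(t) = Css (1 − e^(−kt)) = 28.19 × (1 − e^(−0.4378)) = 28.19 × 0.3545 ≈ 9.99 µg/mL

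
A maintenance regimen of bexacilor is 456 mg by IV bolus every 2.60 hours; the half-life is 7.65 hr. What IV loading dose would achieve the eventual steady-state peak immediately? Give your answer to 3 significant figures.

2170 mg

k = ln 2 / 7.65 = 0.09061 hr⁻¹
Accumulation ratio R = 1 / (1 − e^(−kτ)) = 1 / (1 − e^(−0.09061×2.60)) = 1 / (1 − 0.7901) = 4.764
Loading dose = maintenance dose × R = 456 × 4.764 ≈ 2170 mg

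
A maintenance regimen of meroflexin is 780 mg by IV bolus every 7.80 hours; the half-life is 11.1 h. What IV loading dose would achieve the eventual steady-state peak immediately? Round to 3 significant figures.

2020 mg

k = ln 2 / 11.1 = 0.06245 h⁻¹
Accumulation ratio R = 1 / (1 − e^(−kτ)) = 1 / (1 − e^(−0.06245×7.80)) = 1 / (1 − 0.6144) = 2.593
Loading dose = maintenance dose × R = 780 × 2.593 ≈ 2020 mg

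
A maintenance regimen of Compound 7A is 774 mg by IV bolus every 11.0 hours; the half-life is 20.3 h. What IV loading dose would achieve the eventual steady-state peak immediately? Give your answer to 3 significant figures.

k = ln 2 / 20.3 = 0.03415 h⁻¹
Accumulation ratio R = 1 / (1 − e^(−kτ)) = 1 / (1 − e^(−0.03415×11.0)) = 1 / (1 − 0.6869) = 3.194
Loading dose = maintenance dose × R = 774 × 3.194 ≈ 2470 mg

2470 mg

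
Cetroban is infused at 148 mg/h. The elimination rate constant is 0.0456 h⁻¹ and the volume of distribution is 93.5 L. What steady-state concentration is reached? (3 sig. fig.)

34.7 mg/L

CL = k · V = 0.0456 × 93.5 = 4.264 L/h
Css = rate / CL = 148 / 4.264 ≈ 34.7 mg/L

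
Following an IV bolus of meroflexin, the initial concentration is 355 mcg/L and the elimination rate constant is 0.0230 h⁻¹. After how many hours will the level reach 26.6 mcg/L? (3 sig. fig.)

C(t) = C₀ e^(−kt)  ⇒  t = ln(C₀/C) / k
t = ln(355/26.6) / 0.02300 = 2.591 / 0.02300 ≈ 113 hours

113 hours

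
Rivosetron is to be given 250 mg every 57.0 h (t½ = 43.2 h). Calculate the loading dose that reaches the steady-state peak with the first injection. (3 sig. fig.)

417 mg

k = ln 2 / 43.2 = 0.01605 h⁻¹
Accumulation ratio R = 1 / (1 − e^(−kτ)) = 1 / (1 − e^(−0.01605×57.0)) = 1 / (1 − 0.4007) = 1.669
Loading dose = maintenance dose × R = 250 × 1.669 ≈ 417 mg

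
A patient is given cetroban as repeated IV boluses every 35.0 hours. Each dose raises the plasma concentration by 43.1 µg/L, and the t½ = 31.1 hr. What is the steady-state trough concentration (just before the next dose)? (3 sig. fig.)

36.5 µg/L

k = ln 2 / 31.1 = 0.02229 hr⁻¹
Fraction remaining after one interval: e^(−kτ) = e^(−0.02229 × 35.0) = 0.4584
R = 1 / (1 − 0.4584) = 1.846
Css,max = 43.1 × 1.846 = 79.58 µg/L
Css,min = Css,max × e^(−kτ) = 79.58 × 0.4584 ≈ 36.5 µg/L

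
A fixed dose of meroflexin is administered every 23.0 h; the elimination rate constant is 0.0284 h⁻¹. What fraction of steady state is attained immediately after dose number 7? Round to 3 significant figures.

f_n = 1 − e^(−nkτ) = 1 − e^(−7 × 0.02840 × 23.0) = 1 − e^(−4.572) = 1 − 0.01033 ≈ 0.990

0.990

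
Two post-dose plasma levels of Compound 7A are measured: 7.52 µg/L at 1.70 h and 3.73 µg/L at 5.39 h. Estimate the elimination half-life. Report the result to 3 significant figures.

k = ln(C₁/C₂) / (t₂ − t₁) = ln(7.52/3.73) / (5.39 − 1.70)
  = 0.7012 / 3.690 = 0.1900 h⁻¹
t½ = ln 2 / k = ln 2 / 0.1900 ≈ 3.65 hours

3.65 hours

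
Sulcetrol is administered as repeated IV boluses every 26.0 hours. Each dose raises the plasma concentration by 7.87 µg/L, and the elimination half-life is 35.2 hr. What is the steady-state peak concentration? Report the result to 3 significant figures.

k = ln 2 / 35.2 = 0.01969 hr⁻¹
Fraction remaining after one interval: e^(−kτ) = e^(−0.01969 × 26.0) = 0.5993
R = 1 / (1 − 0.5993) = 2.496
Css,max = 7.87 × 2.496 ≈ 19.6 µg/L

19.6 µg/L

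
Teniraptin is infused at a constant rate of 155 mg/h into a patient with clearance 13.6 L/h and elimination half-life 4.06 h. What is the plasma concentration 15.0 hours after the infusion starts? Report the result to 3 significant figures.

10.5 mg/L

Css = rate / CL = 155 / 13.6 = 11.40 mg/L
k = ln 2 / 4.06 = 0.1707 h⁻¹
C(t) = Css (1 − e^(−kt)) = 11.40 × (1 − e^(−2.561)) = 11.40 × 0.9228 ≈ 10.5 mg/L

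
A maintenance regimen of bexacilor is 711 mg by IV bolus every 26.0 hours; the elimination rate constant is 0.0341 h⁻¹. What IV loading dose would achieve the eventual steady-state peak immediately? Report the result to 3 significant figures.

1210 mg

Accumulation ratio R = 1 / (1 − e^(−kτ)) = 1 / (1 − e^(−0.03410×26.0)) = 1 / (1 − 0.4121) = 1.701
Loading dose = maintenance dose × R = 711 × 1.701 ≈ 1210 mg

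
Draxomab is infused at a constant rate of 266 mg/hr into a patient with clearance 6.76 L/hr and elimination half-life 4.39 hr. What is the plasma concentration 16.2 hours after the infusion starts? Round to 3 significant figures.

36.3 mg/L

Css = rate / CL = 266 / 6.76 = 39.35 mg/L
k = ln 2 / 4.39 = 0.1579 hr⁻¹
C(t) = Css (1 − e^(−kt)) = 39.35 × (1 − e^(−2.558)) = 39.35 × 0.9225 ≈ 36.3 mg/L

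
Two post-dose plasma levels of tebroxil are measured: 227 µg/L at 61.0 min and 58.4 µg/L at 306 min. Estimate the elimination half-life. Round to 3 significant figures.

125 minutes

k = ln(C₁/C₂) / (t₂ − t₁) = ln(227/58.4) / (306 − 61.0)
  = 1.358 / 245.0 = 0.005541 min⁻¹
t½ = ln 2 / k = ln 2 / 0.005541 ≈ 125 minutes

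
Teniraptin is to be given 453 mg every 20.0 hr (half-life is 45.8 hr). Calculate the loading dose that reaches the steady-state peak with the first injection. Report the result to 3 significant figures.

1730 mg

k = ln 2 / 45.8 = 0.01513 hr⁻¹
Accumulation ratio R = 1 / (1 − e^(−kτ)) = 1 / (1 − e^(−0.01513×20.0)) = 1 / (1 − 0.7388) = 3.829
Loading dose = maintenance dose × R = 453 × 3.829 ≈ 1730 mg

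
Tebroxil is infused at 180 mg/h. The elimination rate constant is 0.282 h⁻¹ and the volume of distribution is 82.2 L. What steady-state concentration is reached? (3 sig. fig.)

CL = k · V = 0.282 × 82.2 = 23.18 L/h
Css = rate / CL = 180 / 23.18 ≈ 7.77 mg/L

7.77 mg/L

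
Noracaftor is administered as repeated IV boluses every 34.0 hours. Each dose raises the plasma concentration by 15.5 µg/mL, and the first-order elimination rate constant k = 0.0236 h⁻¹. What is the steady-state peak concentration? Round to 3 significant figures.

28.1 µg/mL

Fraction remaining after one interval: e^(−kτ) = e^(−0.02360 × 34.0) = 0.4483
R = 1 / (1 − 0.4483) = 1.812
Css,max = 15.5 × 1.812 ≈ 28.1 µg/mL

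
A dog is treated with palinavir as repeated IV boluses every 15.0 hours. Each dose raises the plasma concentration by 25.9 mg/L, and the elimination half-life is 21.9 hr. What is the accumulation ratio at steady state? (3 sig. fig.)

k = ln 2 / 21.9 = 0.03165 hr⁻¹
Fraction remaining after one interval: e^(−kτ) = e^(−0.03165 × 15.0) = 0.6220
R = 1 / (1 − 0.6220) = 1 / 0.3780 ≈ 2.65

2.65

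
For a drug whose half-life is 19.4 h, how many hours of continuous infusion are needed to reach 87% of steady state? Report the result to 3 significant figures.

k = ln 2 / 19.4 = 0.03573 h⁻¹
f = 1 − e^(−kt)  ⇒  t = −ln(1 − f) / k
t = −ln(1 − 0.87) / 0.03573 = 2.040 / 0.03573 ≈ 57.1 hours

57.1 hours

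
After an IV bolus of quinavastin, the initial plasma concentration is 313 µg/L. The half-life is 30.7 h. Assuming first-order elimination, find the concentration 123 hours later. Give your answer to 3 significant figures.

k = ln 2 / 30.7 = 0.02258 h⁻¹
C(t) = C₀ e^(−kt) = 313 × e^(−0.02258 × 123) = 313 × e^(−2.777) = 313 × 0.06222 ≈ 19.5 µg/L

19.5 µg/L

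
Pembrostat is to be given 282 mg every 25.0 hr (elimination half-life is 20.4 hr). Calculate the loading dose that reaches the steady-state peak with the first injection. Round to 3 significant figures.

k = ln 2 / 20.4 = 0.03398 hr⁻¹
Accumulation ratio R = 1 / (1 − e^(−kτ)) = 1 / (1 − e^(−0.03398×25.0)) = 1 / (1 − 0.4277) = 1.747
Loading dose = maintenance dose × R = 282 × 1.747 ≈ 493 mg

493 mg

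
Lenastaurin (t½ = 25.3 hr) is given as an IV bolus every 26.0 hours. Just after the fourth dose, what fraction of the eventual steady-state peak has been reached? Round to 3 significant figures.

0.942

k = ln 2 / 25.3 = 0.02740 hr⁻¹
f_n = 1 − e^(−nkτ) = 1 − e^(−4 × 0.02740 × 26.0) = 1 − e^(−2.849) = 1 − 0.05788 ≈ 0.942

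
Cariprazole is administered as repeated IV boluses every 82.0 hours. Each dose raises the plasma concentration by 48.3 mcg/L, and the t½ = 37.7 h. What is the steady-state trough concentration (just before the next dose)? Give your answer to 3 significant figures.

13.7 mcg/L

k = ln 2 / 37.7 = 0.01839 h⁻¹
Fraction remaining after one interval: e^(−kτ) = e^(−0.01839 × 82.0) = 0.2214
R = 1 / (1 − 0.2214) = 1.284
Css,max = 48.3 × 1.284 = 62.04 mcg/L
Css,min = Css,max × e^(−kτ) = 62.04 × 0.2214 ≈ 13.7 mcg/L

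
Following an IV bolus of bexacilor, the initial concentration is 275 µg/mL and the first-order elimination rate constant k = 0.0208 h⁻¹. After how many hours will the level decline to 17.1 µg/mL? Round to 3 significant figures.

C(t) = C₀ e^(−kt)  ⇒  t = ln(C₀/C) / k
t = ln(275/17.1) / 0.02080 = 2.778 / 0.02080 ≈ 134 hours

134 hours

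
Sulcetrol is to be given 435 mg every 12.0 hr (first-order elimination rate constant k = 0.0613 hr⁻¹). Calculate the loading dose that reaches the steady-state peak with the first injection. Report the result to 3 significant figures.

Accumulation ratio R = 1 / (1 − e^(−kτ)) = 1 / (1 − e^(−0.06130×12.0)) = 1 / (1 − 0.4792) = 1.920
Loading dose = maintenance dose × R = 435 × 1.920 ≈ 835 mg

835 mg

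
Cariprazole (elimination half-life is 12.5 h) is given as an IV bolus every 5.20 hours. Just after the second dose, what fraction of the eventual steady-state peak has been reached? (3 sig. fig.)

k = ln 2 / 12.5 = 0.05545 h⁻¹
f_n = 1 − e^(−nkτ) = 1 − e^(−2 × 0.05545 × 5.20) = 1 − e^(−0.5767) = 1 − 0.5617 ≈ 0.438

0.438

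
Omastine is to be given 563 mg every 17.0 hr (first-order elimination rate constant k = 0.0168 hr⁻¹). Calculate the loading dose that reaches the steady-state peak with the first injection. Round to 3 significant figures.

2270 mg

Accumulation ratio R = 1 / (1 − e^(−kτ)) = 1 / (1 − e^(−0.01680×17.0)) = 1 / (1 − 0.7516) = 4.025
Loading dose = maintenance dose × R = 563 × 4.025 ≈ 2270 mg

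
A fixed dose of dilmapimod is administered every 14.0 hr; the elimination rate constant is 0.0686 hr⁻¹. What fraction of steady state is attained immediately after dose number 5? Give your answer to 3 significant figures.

0.992

f_n = 1 − e^(−nkτ) = 1 − e^(−5 × 0.06860 × 14.0) = 1 − e^(−4.802) = 1 − 0.008213 ≈ 0.992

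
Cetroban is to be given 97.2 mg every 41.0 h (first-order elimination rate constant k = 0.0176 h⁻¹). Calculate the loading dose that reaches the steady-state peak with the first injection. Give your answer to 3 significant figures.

Accumulation ratio R = 1 / (1 − e^(−kτ)) = 1 / (1 − e^(−0.01760×41.0)) = 1 / (1 − 0.4860) = 1.945
Loading dose = maintenance dose × R = 97.2 × 1.945 ≈ 189 mg

189 mg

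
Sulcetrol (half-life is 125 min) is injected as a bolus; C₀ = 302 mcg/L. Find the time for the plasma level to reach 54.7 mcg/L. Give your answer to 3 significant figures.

k = ln 2 / 125 = 0.005545 min⁻¹
C(t) = C₀ e^(−kt)  ⇒  t = ln(C₀/C) / k
t = ln(302/54.7) / 0.005545 = 1.709 / 0.005545 ≈ 308 minutes

308 minutes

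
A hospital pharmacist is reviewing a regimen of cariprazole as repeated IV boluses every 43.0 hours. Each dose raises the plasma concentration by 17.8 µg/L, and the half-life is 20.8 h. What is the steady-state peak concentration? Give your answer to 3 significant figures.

23.4 µg/L

k = ln 2 / 20.8 = 0.03332 h⁻¹
Fraction remaining after one interval: e^(−kτ) = e^(−0.03332 × 43.0) = 0.2386
R = 1 / (1 − 0.2386) = 1.313
Css,max = 17.8 × 1.313 ≈ 23.4 µg/L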